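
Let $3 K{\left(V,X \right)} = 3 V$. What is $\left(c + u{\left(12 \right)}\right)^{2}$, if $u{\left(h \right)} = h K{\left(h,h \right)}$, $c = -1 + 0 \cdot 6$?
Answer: $20449$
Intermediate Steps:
$K{\left(V,X \right)} = V$ ($K{\left(V,X \right)} = \frac{3 V}{3} = V$)
$c = -1$ ($c = -1 + 0 = -1$)
$u{\left(h \right)} = h^{2}$ ($u{\left(h \right)} = h h = h^{2}$)
$\left(c + u{\left(12 \right)}\right)^{2} = \left(-1 + 12^{2}\right)^{2} = \left(-1 + 144\right)^{2} = 143^{2} = 20449$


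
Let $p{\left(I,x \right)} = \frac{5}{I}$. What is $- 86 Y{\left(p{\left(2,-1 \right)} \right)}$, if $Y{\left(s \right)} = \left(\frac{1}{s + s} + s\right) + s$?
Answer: $- \frac{2236}{5} \approx -447.2$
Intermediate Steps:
$Y{\left(s \right)} = \frac{1}{2 s} + 2 s$ ($Y{\left(s \right)} = \left(\frac{1}{2 s} + s\right) + s = \left(s + \frac{1}{2 s}\right) + s = \frac{1}{2 s} + 2 s$)
$- 86 Y{\left(p{\left(2,-1 \right)} \right)} = - 86 \left(\frac{1}{2 \cdot \frac{5}{2}} + 2 \cdot \frac{5}{2}\right) = - 86 \left(\frac{1}{2} \cdot \frac{2}{5} + 5\right) = - 86 \left(\frac{1}{5} + 5\right) = \left(-86\right) \frac{26}{5} = - \frac{2236}{5}$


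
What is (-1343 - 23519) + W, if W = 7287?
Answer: -17575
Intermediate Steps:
(-1343 - 23519) + W = (-1343 - 23519) + 7287 = -24862 + 7287 = -17575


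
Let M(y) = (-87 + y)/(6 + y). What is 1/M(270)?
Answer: 92/61 ≈ 1.5082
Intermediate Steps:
M(y) = (-87 + y)/(6 + y)
1/M(270) = 1/((-87 + 270)/(6 + 270)) = 1/(183/276) = 1/((1/276)*183) = 1/(61/92) = 92/61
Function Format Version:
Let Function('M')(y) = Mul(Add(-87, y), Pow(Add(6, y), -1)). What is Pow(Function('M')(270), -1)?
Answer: Rational(92, 61) ≈ 1.5082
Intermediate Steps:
Function('M')(y) = Mul(Pow(Add(6, y), -1), Add(-87, y))
Pow(Function('M')(270), -1) = Pow(Mul(Pow(Add(6, 270), -1), Add(-87, 270)), -1) = Pow(Mul(Pow(276, -1), 183), -1) = Pow(Mul(Rational(1, 276), 183), -1) = Pow(Rational(61, 92), -1) = Rational(92, 61)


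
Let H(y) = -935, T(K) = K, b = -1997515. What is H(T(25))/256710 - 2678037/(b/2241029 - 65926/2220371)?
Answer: 1758785094845332327297/604880883752682 ≈ 2.9077e+6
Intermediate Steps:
H(T(25))/256710 - 2678037/(b/2241029 - 65926/2220371) = -935/256710 - 2678037/(-1997515/2241029 - 65926/2220371) = -935*1/256710 - 2678037/(-1997515*1/2241029 - 65926*1/2220371) = -187/51342 - 2678037/(-5135/5761 - 65926/2220371) = -187/51342 - 2678037/(-11781404771/12791557331) = -187/51342 - 2678037*(-12791557331/11781404771) = -187/51342 + 34256263820039247/11781404771 = 1758785094845332327297/604880883752682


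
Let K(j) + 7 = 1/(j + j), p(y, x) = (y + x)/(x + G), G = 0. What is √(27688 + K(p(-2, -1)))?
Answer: √996522/6 ≈ 166.38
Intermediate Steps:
p(y, x) = (x + y)/x (p(y, x) = (y + x)/(x + 0) = (x + y)/x)
K(j) = -7 + 1/(2*j) (K(j) = -7 + 1/(j + j) = -7 + 1/(2*j))
√(27688 + K(p(-2, -1))) = √(27688 + (-7 + 1/(2*(((-1 - 2)/(-1)))))) = √(27688 + (-7 + 1/(2*((-1*(-3)))))) = √(27688 + (-7 + (½)/3)) = √(27688 + (-7 + (½)*(⅓))) = √(27688 + (-7 + ⅙)) = √(27688 - 41/6) = √(166087/6) = √996522/6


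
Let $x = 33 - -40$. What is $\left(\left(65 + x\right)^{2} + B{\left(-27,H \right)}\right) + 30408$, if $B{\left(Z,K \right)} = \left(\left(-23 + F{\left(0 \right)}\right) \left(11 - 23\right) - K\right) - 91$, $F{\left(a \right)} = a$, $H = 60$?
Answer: $49577$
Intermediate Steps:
$x = 73$ ($x = 33 + 40 = 73$)
$B{\left(Z,K \right)} = 185 - K$ ($B{\left(Z,K \right)} = \left(\left(-23 + 0\right) \left(11 - 23\right) - K\right) - 91 = \left(\left(-23\right) \left(-12\right) - K\right) - 91 = \left(276 - K\right) - 91 = 185 - K$)
$\left(\left(65 + x\right)^{2} + B{\left(-27,H \right)}\right) + 30408 = \left(\left(65 + 73\right)^{2} + \left(185 - 60\right)\right) + 30408 = \left(138^{2} + \left(185 - 60\right)\right) + 30408 = \left(19044 + 125\right) + 30408 = 19169 + 30408 = 49577$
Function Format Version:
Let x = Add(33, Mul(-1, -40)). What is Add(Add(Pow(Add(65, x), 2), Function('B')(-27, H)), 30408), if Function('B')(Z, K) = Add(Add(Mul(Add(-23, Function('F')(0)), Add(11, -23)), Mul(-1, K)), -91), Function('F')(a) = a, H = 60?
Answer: 49577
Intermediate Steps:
x = 73 (x = Add(33, 40) = 73)
Function('B')(Z, K) = Add(185, Mul(-1, K)) (Function('B')(Z, K) = Add(Add(Mul(Add(-23, 0), Add(11, -23)), Mul(-1, K)), -91) = Add(Add(Mul(-23, -12), Mul(-1, K)), -91) = Add(Add(276, Mul(-1, K)), -91) = Add(185, Mul(-1, K)))
Add(Add(Pow(Add(65, x), 2), Function('B')(-27, H)), 30408) = Add(Add(Pow(Add(65, 73), 2), Add(185, Mul(-1, 60))), 30408) = Add(Add(Pow(138, 2), Add(185, -60)), 30408) = Add(Add(19044, 125), 30408) = Add(19169, 30408) = 49577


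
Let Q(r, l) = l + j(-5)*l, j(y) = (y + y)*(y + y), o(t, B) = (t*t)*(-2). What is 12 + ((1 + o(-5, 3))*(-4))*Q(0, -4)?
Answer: -79172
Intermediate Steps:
o(t, B) = -2*t**2 (o(t, B) = t**2*(-2) = -2*t**2)
j(y) = 4*y**2 (j(y) = (2*y)*(2*y) = 4*y**2)
Q(r, l) = 101*l (Q(r, l) = l + (4*(-5)**2)*l = l + (4*25)*l = l + 100*l = 101*l)
12 + ((1 + o(-5, 3))*(-4))*Q(0, -4) = 12 + ((1 - 2*(-5)**2)*(-4))*(101*(-4)) = 12 + ((1 - 2*25)*(-4))*(-404) = 12 + ((1 - 50)*(-4))*(-404) = 12 - 49*(-4)*(-404) = 12 + 196*(-404) = 12 - 79184 = -79172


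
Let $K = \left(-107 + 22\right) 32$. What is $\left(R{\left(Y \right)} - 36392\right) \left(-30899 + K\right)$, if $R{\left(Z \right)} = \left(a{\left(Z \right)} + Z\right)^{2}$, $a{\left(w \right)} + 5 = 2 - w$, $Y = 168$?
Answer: $1223160077$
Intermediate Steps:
$a{\left(w \right)} = -3 - w$ ($a{\left(w \right)} = -5 - \left(-2 + w\right) = -3 - w$)
$R{\left(Z \right)} = 9$ ($R{\left(Z \right)} = \left(\left(-3 - Z\right) + Z\right)^{2} = \left(-3\right)^{2} = 9$)
$K = -2720$ ($K = \left(-85\right) 32 = -2720$)
$\left(R{\left(Y \right)} - 36392\right) \left(-30899 + K\right) = \left(9 - 36392\right) \left(-30899 - 2720\right) = \left(-36383\right) \left(-33619\right) = 1223160077$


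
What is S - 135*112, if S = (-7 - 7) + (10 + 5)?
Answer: -15119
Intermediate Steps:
S = 1 (S = -14 + 15 = 1)
S - 135*112 = 1 - 135*112 = 1 - 15120 = -15119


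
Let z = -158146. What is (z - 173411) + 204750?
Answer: -126807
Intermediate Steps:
(z - 173411) + 204750 = (-158146 - 173411) + 204750 = -331557 + 204750 = -126807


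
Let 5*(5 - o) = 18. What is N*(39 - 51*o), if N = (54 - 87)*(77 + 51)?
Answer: 684288/5 ≈ 1.3686e+5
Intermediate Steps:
o = 7/5 (o = 5 - 1/5*18 = 5 - 18/5 = 7/5 ≈ 1.4000)
N = -4224 (N = -33*128 = -4224)
N*(39 - 51*o) = -4224*(39 - 51*7/5) = -4224*(39 - 357/5) = -4224*(-162/5) = 684288/5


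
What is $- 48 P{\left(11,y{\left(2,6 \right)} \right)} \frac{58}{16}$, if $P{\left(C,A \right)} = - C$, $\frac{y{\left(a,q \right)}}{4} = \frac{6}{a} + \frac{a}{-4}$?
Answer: $1914$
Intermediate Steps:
$y{\left(a,q \right)} = - a + \frac{24}{a}$ ($y{\left(a,q \right)} = 4 \left(\frac{6}{a} + \frac{a}{-4}\right) = 4 \left(\frac{6}{a} + a \left(- \frac{1}{4}\right)\right) = 4 \left(\frac{6}{a} - \frac{a}{4}\right) = - a + \frac{24}{a}$)
$- 48 P{\left(11,y{\left(2,6 \right)} \right)} \frac{58}{16} = - 48 \left(\left(-1\right) 11\right) \frac{58}{16} = \left(-48\right) \left(-11\right) 58 \cdot \frac{1}{16} = 528 \cdot \frac{29}{8} = 1914$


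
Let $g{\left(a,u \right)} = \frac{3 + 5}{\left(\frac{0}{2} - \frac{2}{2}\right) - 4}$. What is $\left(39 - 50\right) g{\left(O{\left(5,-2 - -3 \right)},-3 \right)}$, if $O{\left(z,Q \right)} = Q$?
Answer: $\frac{88}{5} \approx 17.6$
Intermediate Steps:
$g{\left(a,u \right)} = - \frac{8}{5}$ ($g{\left(a,u \right)} = \frac{8}{\left(0 \cdot \frac{1}{2} - 1\right) - 4} = \frac{8}{\left(0 - 1\right) - 4} = \frac{8}{-1 - 4} = \frac{8}{-5} = 8 \left(- \frac{1}{5}\right) = - \frac{8}{5}$)
$\left(39 - 50\right) g{\left(O{\left(5,-2 - -3 \right)},-3 \right)} = \left(39 - 50\right) \left(- \frac{8}{5}\right) = \left(-11\right) \left(- \frac{8}{5}\right) = \frac{88}{5}$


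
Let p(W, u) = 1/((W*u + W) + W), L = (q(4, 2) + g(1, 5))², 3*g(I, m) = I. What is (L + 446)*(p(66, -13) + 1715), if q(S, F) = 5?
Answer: 2658265015/3267 ≈ 8.1367e+5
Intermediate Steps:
g(I, m) = I/3
L = 256/9 (L = (5 + (⅓)*1)² = (5 + ⅓)² = (16/3)² = 256/9 ≈ 28.444)
p(W, u) = 1/(2*W + W*u) (p(W, u) = 1/((W + W*u) + W) = 1/(2*W + W*u))
(L + 446)*(p(66, -13) + 1715) = (256/9 + 446)*(1/(66*(2 - 13)) + 1715) = 4270*((1/66)/(-11) + 1715)/9 = 4270*((1/66)*(-1/11) + 1715)/9 = 4270*(-1/726 + 1715)/9 = (4270/9)*(1245089/726) = 2658265015/3267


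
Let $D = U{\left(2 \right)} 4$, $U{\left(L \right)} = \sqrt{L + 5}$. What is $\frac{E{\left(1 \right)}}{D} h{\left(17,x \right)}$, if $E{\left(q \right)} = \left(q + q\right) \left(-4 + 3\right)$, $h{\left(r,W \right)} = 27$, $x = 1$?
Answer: $- \frac{27 \sqrt{7}}{14} \approx -5.1025$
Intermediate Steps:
$E{\left(q \right)} = - 2 q$ ($E{\left(q \right)} = 2 q \left(-1\right) = - 2 q$)
$U{\left(L \right)} = \sqrt{5 + L}$
$D = 4 \sqrt{7}$ ($D = \sqrt{5 + 2} \cdot 4 = \sqrt{7} \cdot 4 = 4 \sqrt{7} \approx 10.583$)
$\frac{E{\left(1 \right)}}{D} h{\left(17,x \right)} = \frac{\left(-2\right) 1}{4 \sqrt{7}} \cdot 27 = - 2 \frac{\sqrt{7}}{28} \cdot 27 = - \frac{\sqrt{7}}{14} \cdot 27 = - \frac{27 \sqrt{7}}{14}$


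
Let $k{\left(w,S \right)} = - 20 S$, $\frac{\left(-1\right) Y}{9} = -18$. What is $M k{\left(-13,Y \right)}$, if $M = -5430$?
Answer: $17593200$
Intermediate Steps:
$Y = 162$ ($Y = \left(-9\right) \left(-18\right) = 162$)
$M k{\left(-13,Y \right)} = - 5430 \left(\left(-20\right) 162\right) = \left(-5430\right) \left(-3240\right) = 17593200$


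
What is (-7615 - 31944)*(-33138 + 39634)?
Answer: -256975264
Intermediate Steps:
(-7615 - 31944)*(-33138 + 39634) = -39559*6496 = -256975264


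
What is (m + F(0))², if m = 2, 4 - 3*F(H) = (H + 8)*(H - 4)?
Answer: 196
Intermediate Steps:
F(H) = 4/3 - (-4 + H)*(8 + H)/3 (F(H) = 4/3 - (H + 8)*(H - 4)/3 = 4/3 - (8 + H)*(-4 + H)/3 = 4/3 - (-4 + H)*(8 + H)/3)
(m + F(0))² = (2 + (12 - 4/3*0 - ⅓*0²))² = (2 + (12 + 0 - ⅓*0))² = (2 + (12 + 0 + 0))² = (2 + 12)² = 14² = 196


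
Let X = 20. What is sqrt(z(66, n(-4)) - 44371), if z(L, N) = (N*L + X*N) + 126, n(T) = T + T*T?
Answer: I*sqrt(43213) ≈ 207.88*I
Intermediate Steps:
n(T) = T + T**2
z(L, N) = 126 + 20*N + L*N (z(L, N) = (N*L + 20*N) + 126 = (L*N + 20*N) + 126 = (20*N + L*N) + 126 = 126 + 20*N + L*N)
sqrt(z(66, n(-4)) - 44371) = sqrt((126 + 20*(-4*(1 - 4)) + 66*(-4*(1 - 4))) - 44371) = sqrt((126 + 20*(-4*(-3)) + 66*(-4*(-3))) - 44371) = sqrt((126 + 20*12 + 66*12) - 44371) = sqrt((126 + 240 + 792) - 44371) = sqrt(1158 - 44371) = sqrt(-43213) = I*sqrt(43213)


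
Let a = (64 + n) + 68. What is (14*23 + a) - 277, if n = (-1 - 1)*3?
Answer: 171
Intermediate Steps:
n = -6 (n = -2*3 = -6)
a = 126 (a = (64 - 6) + 68 = 58 + 68 = 126)
(14*23 + a) - 277 = (14*23 + 126) - 277 = (322 + 126) - 277 = 448 - 277 = 171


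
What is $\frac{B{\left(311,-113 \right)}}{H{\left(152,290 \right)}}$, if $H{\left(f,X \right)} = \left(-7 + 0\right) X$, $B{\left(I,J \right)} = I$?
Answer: $- \frac{311}{2030} \approx -0.1532$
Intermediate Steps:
$H{\left(f,X \right)} = - 7 X$
$\frac{B{\left(311,-113 \right)}}{H{\left(152,290 \right)}} = \frac{311}{\left(-7\right) 290} = \frac{311}{-2030} = 311 \left(- \frac{1}{2030}\right) = - \frac{311}{2030}$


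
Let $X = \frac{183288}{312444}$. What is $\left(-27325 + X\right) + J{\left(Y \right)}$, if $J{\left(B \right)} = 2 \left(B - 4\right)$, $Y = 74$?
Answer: $- \frac{707800571}{26037} \approx -27184.0$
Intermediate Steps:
$X = \frac{15274}{26037}$ ($X = 183288 \cdot \frac{1}{312444} = \frac{15274}{26037} \approx 0.58663$)
$J{\left(B \right)} = -8 + 2 B$ ($J{\left(B \right)} = 2 \left(-4 + B\right) = -8 + 2 B$)
$\left(-27325 + X\right) + J{\left(Y \right)} = \left(-27325 + \frac{15274}{26037}\right) + \left(-8 + 2 \cdot 74\right) = - \frac{711445751}{26037} + \left(-8 + 148\right) = - \frac{711445751}{26037} + 140 = - \frac{707800571}{26037}$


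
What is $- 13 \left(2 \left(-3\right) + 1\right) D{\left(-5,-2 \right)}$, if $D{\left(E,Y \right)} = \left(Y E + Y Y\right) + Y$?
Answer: $780$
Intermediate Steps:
$D{\left(E,Y \right)} = Y + Y^{2} + E Y$ ($D{\left(E,Y \right)} = \left(E Y + Y^{2}\right) + Y = \left(Y^{2} + E Y\right) + Y = Y + Y^{2} + E Y$)
$- 13 \left(2 \left(-3\right) + 1\right) D{\left(-5,-2 \right)} = - 13 \left(2 \left(-3\right) + 1\right) \left(- 2 \left(1 - 5 - 2\right)\right) = - 13 \left(-6 + 1\right) \left(\left(-2\right) \left(-6\right)\right) = \left(-13\right) \left(-5\right) 12 = 65 \cdot 12 = 780$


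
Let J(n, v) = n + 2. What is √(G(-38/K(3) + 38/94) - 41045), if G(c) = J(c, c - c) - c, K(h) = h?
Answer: I*√41043 ≈ 202.59*I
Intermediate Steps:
J(n, v) = 2 + n
G(c) = 2 (G(c) = (2 + c) - c = 2)
√(G(-38/K(3) + 38/94) - 41045) = √(2 - 41045) = √(-41043) = I*√41043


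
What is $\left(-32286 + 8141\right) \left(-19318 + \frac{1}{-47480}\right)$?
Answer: $\frac{4429248817389}{9496} \approx 4.6643 \cdot 10^{8}$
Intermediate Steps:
$\left(-32286 + 8141\right) \left(-19318 + \frac{1}{-47480}\right) = - 24145 \left(-19318 - \frac{1}{47480}\right) = \left(-24145\right) \left(- \frac{917218641}{47480}\right) = \frac{4429248817389}{9496}$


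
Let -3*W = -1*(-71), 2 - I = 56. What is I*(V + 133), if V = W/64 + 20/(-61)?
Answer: -13945725/1952 ≈ -7144.3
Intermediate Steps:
I = -54 (I = 2 - 1*56 = 2 - 56 = -54)
W = -71/3 (W = -(-1)*(-71)/3 = -⅓*71 = -71/3 ≈ -23.667)
V = -8171/11712 (V = -71/3/64 + 20/(-61) = -71/3*1/64 + 20*(-1/61) = -71/192 - 20/61 = -8171/11712 ≈ -0.69766)
I*(V + 133) = -54*(-8171/11712 + 133) = -54*1549525/11712 = -13945725/1952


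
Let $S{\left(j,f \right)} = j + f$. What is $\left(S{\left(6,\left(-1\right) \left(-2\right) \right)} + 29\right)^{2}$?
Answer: $1369$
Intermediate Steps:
$S{\left(j,f \right)} = f + j$
$\left(S{\left(6,\left(-1\right) \left(-2\right) \right)} + 29\right)^{2} = \left(\left(\left(-1\right) \left(-2\right) + 6\right) + 29\right)^{2} = \left(\left(2 + 6\right) + 29\right)^{2} = \left(8 + 29\right)^{2} = 37^{2} = 1369$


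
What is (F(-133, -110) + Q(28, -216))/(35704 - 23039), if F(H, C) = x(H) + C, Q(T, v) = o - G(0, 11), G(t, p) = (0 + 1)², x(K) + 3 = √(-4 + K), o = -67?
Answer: -181/12665 + I*√137/12665 ≈ -0.014291 + 0.00092418*I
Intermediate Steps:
x(K) = -3 + √(-4 + K)
G(t, p) = 1 (G(t, p) = 1² = 1)
Q(T, v) = -68 (Q(T, v) = -67 - 1*1 = -67 - 1 = -68)
F(H, C) = -3 + C + √(-4 + H) (F(H, C) = (-3 + √(-4 + H)) + C = -3 + C + √(-4 + H))
(F(-133, -110) + Q(28, -216))/(35704 - 23039) = ((-3 - 110 + √(-4 - 133)) - 68)/(35704 - 23039) = ((-3 - 110 + √(-137)) - 68)/12665 = ((-3 - 110 + I*√137) - 68)*(1/12665) = ((-113 + I*√137) - 68)*(1/12665) = (-181 + I*√137)*(1/12665) = -181/12665 + I*√137/12665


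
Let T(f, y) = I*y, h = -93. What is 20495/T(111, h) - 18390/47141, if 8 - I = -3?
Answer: -984967765/48225243 ≈ -20.424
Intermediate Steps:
I = 11 (I = 8 - 1*(-3) = 8 + 3 = 11)
T(f, y) = 11*y
20495/T(111, h) - 18390/47141 = 20495/((11*(-93))) - 18390/47141 = 20495/(-1023) - 18390*1/47141 = 20495*(-1/1023) - 18390/47141 = -20495/1023 - 18390/47141 = -984967765/48225243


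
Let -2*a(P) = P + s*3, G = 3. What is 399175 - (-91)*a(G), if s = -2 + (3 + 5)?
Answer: 796439/2 ≈ 3.9822e+5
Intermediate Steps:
s = 6 (s = -2 + 8 = 6)
a(P) = -9 - P/2 (a(P) = -(P + 6*3)/2 = -(P + 18)/2 = -(18 + P)/2 = -9 - P/2)
399175 - (-91)*a(G) = 399175 - (-91)*(-9 - ½*3) = 399175 - (-91)*(-9 - 3/2) = 399175 - (-91)*(-21)/2 = 399175 - 1*1911/2 = 399175 - 1911/2 = 796439/2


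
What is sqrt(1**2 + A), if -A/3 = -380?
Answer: sqrt(1141) ≈ 33.779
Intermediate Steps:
A = 1140 (A = -3*(-380) = 1140)
sqrt(1**2 + A) = sqrt(1**2 + 1140) = sqrt(1 + 1140) = sqrt(1141)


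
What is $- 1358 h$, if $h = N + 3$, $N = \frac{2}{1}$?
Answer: $-6790$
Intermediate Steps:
$N = 2$ ($N = 2 \cdot 1 = 2$)
$h = 5$ ($h = 2 + 3 = 5$)
$- 1358 h = \left(-1358\right) 5 = -6790$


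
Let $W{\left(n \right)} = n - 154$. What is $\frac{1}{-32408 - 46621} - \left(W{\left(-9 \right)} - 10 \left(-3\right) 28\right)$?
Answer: $- \frac{53502634}{79029} \approx -677.0$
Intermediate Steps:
$W{\left(n \right)} = -154 + n$
$\frac{1}{-32408 - 46621} - \left(W{\left(-9 \right)} - 10 \left(-3\right) 28\right) = \frac{1}{-32408 - 46621} - \left(\left(-154 - 9\right) - 10 \left(-3\right) 28\right) = \frac{1}{-79029} - \left(-163 - \left(-30\right) 28\right) = - \frac{1}{79029} - \left(-163 - -840\right) = - \frac{1}{79029} - \left(-163 + 840\right) = - \frac{1}{79029} - 677 = - \frac{53502634}{79029}$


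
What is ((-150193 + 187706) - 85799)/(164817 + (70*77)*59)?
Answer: -48286/482827 ≈ -0.10001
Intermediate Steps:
((-150193 + 187706) - 85799)/(164817 + (70*77)*59) = (37513 - 85799)/(164817 + 5390*59) = -48286/(164817 + 318010) = -48286/482827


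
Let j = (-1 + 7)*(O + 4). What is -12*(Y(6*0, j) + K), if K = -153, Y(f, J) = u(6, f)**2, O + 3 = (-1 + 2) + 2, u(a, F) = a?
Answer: 1404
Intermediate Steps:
O = 0 (O = -3 + ((-1 + 2) + 2) = -3 + (1 + 2) = -3 + 3 = 0)
j = 24 (j = (-1 + 7)*(0 + 4) = 6*4 = 24)
Y(f, J) = 36 (Y(f, J) = 6**2 = 36)
-12*(Y(6*0, j) + K) = -12*(36 - 153) = -12*(-117) = 1404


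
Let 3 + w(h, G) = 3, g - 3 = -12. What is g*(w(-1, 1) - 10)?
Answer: 90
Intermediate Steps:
g = -9 (g = 3 - 12 = -9)
w(h, G) = 0 (w(h, G) = -3 + 3 = 0)
g*(w(-1, 1) - 10) = -9*(0 - 10) = -9*(-10) = 90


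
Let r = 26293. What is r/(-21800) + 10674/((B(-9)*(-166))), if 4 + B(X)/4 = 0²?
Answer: 10178687/3618800 ≈ 2.8127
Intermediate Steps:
B(X) = -16 (B(X) = -16 + 4*0² = -16 + 4*0 = -16 + 0 = -16)
r/(-21800) + 10674/((B(-9)*(-166))) = 26293/(-21800) + 10674/((-16*(-166))) = 26293*(-1/21800) + 10674/2656 = -26293/21800 + 10674*(1/2656) = -26293/21800 + 5337/1328 = 10178687/3618800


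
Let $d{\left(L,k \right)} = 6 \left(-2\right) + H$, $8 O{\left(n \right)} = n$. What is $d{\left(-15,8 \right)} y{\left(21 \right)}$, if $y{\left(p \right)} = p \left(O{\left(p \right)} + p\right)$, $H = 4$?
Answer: $-3969$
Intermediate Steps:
$O{\left(n \right)} = \frac{n}{8}$
$y{\left(p \right)} = \frac{9 p^{2}}{8}$ ($y{\left(p \right)} = p \left(\frac{p}{8} + p\right) = p \frac{9 p}{8} = \frac{9 p^{2}}{8}$)
$d{\left(L,k \right)} = -8$ ($d{\left(L,k \right)} = 6 \left(-2\right) + 4 = -12 + 4 = -8$)
$d{\left(-15,8 \right)} y{\left(21 \right)} = - 8 \frac{9 \cdot 21^{2}}{8} = - 8 \cdot \frac{9}{8} \cdot 441 = \left(-8\right) \frac{3969}{8} = -3969$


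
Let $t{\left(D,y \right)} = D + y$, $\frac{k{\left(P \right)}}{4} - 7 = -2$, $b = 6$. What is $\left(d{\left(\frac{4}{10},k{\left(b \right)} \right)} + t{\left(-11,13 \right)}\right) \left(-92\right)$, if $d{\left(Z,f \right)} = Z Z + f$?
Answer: $- \frac{50968}{25} \approx -2038.7$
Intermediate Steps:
$k{\left(P \right)} = 20$ ($k{\left(P \right)} = 28 + 4 \left(-2\right) = 28 - 8 = 20$)
$d{\left(Z,f \right)} = f + Z^{2}$ ($d{\left(Z,f \right)} = Z^{2} + f = f + Z^{2}$)
$\left(d{\left(\frac{4}{10},k{\left(b \right)} \right)} + t{\left(-11,13 \right)}\right) \left(-92\right) = \left(\left(20 + \left(\frac{4}{10}\right)^{2}\right) + \left(-11 + 13\right)\right) \left(-92\right) = \left(\left(20 + \left(4 \cdot \frac{1}{10}\right)^{2}\right) + 2\right) \left(-92\right) = \left(\left(20 + \left(\frac{2}{5}\right)^{2}\right) + 2\right) \left(-92\right) = \left(\left(20 + \frac{4}{25}\right) + 2\right) \left(-92\right) = \left(\frac{504}{25} + 2\right) \left(-92\right) = \frac{554}{25} \left(-92\right) = - \frac{50968}{25}$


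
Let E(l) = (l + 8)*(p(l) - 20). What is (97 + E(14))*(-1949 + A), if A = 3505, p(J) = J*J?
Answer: 6175764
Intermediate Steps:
p(J) = J²
E(l) = (-20 + l²)*(8 + l) (E(l) = (l + 8)*(l² - 20) = (8 + l)*(-20 + l²) = (-20 + l²)*(8 + l))
(97 + E(14))*(-1949 + A) = (97 + (-160 + 14³ - 20*14 + 8*14²))*(-1949 + 3505) = (97 + (-160 + 2744 - 280 + 8*196))*1556 = (97 + (-160 + 2744 - 280 + 1568))*1556 = (97 + 3872)*1556 = 3969*1556 = 6175764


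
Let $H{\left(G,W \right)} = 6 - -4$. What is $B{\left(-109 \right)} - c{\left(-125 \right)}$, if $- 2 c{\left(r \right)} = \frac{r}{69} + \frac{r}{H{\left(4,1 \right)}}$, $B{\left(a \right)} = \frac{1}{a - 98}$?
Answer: $- \frac{5929}{828} \approx -7.1606$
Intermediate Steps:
$H{\left(G,W \right)} = 10$ ($H{\left(G,W \right)} = 6 + 4 = 10$)
$B{\left(a \right)} = \frac{1}{-98 + a}$
$c{\left(r \right)} = - \frac{79 r}{1380}$ ($c{\left(r \right)} = - \frac{\frac{r}{69} + \frac{r}{10}}{2} = - \frac{\frac{79}{690} r}{2} = - \frac{79 r}{1380}$)
$B{\left(-109 \right)} - c{\left(-125 \right)} = \frac{1}{-98 - 109} - \left(- \frac{79}{1380}\right) \left(-125\right) = \frac{1}{-207} - \frac{1975}{276} = - \frac{1}{207} - \frac{1975}{276} = - \frac{5929}{828}$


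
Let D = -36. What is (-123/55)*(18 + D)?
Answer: 2214/55 ≈ 40.255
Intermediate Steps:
(-123/55)*(18 + D) = (-123/55)*(18 - 36) = -123*1/55*(-18) = -123/55*(-18) = 2214/55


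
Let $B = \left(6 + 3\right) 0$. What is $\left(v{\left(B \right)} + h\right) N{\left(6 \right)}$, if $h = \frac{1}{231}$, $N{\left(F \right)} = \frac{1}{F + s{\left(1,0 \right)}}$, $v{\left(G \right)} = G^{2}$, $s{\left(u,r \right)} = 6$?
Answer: $\frac{1}{2772} \approx 0.00036075$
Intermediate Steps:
$B = 0$ ($B = 9 \cdot 0 = 0$)
$N{\left(F \right)} = \frac{1}{6 + F}$ ($N{\left(F \right)} = \frac{1}{F + 6} = \frac{1}{6 + F}$)
$h = \frac{1}{231} \approx 0.004329$
$\left(v{\left(B \right)} + h\right) N{\left(6 \right)} = \frac{0^{2} + \frac{1}{231}}{6 + 6} = \frac{0 + \frac{1}{231}}{12} = \frac{1}{231} \cdot \frac{1}{12} = \frac{1}{2772}$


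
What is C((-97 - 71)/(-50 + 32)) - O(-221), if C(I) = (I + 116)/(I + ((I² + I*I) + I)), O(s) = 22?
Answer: -4633/217 ≈ -21.350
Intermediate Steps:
C(I) = (116 + I)/(2*I + 2*I²) (C(I) = (116 + I)/(I + ((I² + I²) + I)) = (116 + I)/(I + (2*I² + I)) = (116 + I)/(I + (I + 2*I²)) = (116 + I)/(2*I + 2*I²))
C((-97 - 71)/(-50 + 32)) - O(-221) = (116 + (-97 - 71)/(-50 + 32))/(2*(((-97 - 71)/(-50 + 32)))*(1 + (-97 - 71)/(-50 + 32))) - 1*22 = (116 - 168/(-18))/(2*((-168/(-18)))*(1 - 168/(-18))) - 22 = (116 - 168*(-1/18))/(2*((-168*(-1/18)))*(1 - 168*(-1/18))) - 22 = (116 + 28/3)/(2*(28/3)*(1 + 28/3)) - 22 = (½)*(3/28)*(376/3)/(31/3) - 22 = (½)*(3/28)*(3/31)*(376/3) - 22 = 141/217 - 22 = -4633/217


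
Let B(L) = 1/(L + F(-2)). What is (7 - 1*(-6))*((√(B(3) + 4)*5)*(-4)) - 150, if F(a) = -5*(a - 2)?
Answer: -150 - 260*√2139/23 ≈ -672.82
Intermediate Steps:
F(a) = 10 - 5*a (F(a) = -5*(-2 + a) = 10 - 5*a)
B(L) = 1/(20 + L) (B(L) = 1/(L + (10 - 5*(-2))) = 1/(L + (10 + 10)) = 1/(L + 20) = 1/(20 + L))
(7 - 1*(-6))*((√(B(3) + 4)*5)*(-4)) - 150 = (7 - 1*(-6))*((√(1/(20 + 3) + 4)*5)*(-4)) - 150 = (7 + 6)*((√(1/23 + 4)*5)*(-4)) - 150 = 13*((√(1/23 + 4)*5)*(-4)) - 150 = 13*((√(93/23)*5)*(-4)) - 150 = 13*(((√2139/23)*5)*(-4)) - 150 = 13*((5*√2139/23)*(-4)) - 150 = 13*(-20*√2139/23) - 150 = -260*√2139/23 - 150 = -150 - 260*√2139/23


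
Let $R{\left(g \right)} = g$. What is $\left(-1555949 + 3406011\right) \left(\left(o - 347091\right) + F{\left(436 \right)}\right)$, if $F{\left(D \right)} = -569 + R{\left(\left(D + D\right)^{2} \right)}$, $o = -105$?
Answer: $763370732378$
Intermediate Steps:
$F{\left(D \right)} = -569 + 4 D^{2}$ ($F{\left(D \right)} = -569 + \left(D + D\right)^{2} = -569 + \left(2 D\right)^{2} = -569 + 4 D^{2}$)
$\left(-1555949 + 3406011\right) \left(\left(o - 347091\right) + F{\left(436 \right)}\right) = \left(-1555949 + 3406011\right) \left(\left(-105 - 347091\right) - \left(569 - 4 \cdot 436^{2}\right)\right) = 1850062 \left(\left(-105 - 347091\right) + \left(-569 + 4 \cdot 190096\right)\right) = 1850062 \left(-347196 + \left(-569 + 760384\right)\right) = 1850062 \left(-347196 + 759815\right) = 1850062 \cdot 412619 = 763370732378$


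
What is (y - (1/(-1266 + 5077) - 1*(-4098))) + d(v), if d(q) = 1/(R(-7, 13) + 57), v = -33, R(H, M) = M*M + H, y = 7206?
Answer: 2593968364/834609 ≈ 3108.0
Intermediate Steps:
R(H, M) = H + M**2 (R(H, M) = M**2 + H = H + M**2)
d(q) = 1/219 (d(q) = 1/((-7 + 13**2) + 57) = 1/((-7 + 169) + 57) = 1/(162 + 57) = 1/219)
(y - (1/(-1266 + 5077) - 1*(-4098))) + d(v) = (7206 - (1/(-1266 + 5077) - 1*(-4098))) + 1/219 = (7206 - (1/3811 + 4098)) + 1/219 = (7206 - 1*15617479/3811) + 1/219 = (7206 - 15617479/3811) + 1/219 = 11844587/3811 + 1/219 = 2593968364/834609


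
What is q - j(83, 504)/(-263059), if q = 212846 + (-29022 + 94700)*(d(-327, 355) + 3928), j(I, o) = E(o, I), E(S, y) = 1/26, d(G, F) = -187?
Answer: 1681938832922297/6839534 ≈ 2.4591e+8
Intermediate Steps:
E(S, y) = 1/26
j(I, o) = 1/26
q = 245914244 (q = 212846 + (-29022 + 94700)*(-187 + 3928) = 212846 + 65678*3741 = 212846 + 245701398 = 245914244)
q - j(83, 504)/(-263059) = 245914244 - 1/(26*(-263059)) = 245914244 - (-1)/(26*263059) = 245914244 - 1*(-1/6839534) = 245914244 + 1/6839534 = 1681938832922297/6839534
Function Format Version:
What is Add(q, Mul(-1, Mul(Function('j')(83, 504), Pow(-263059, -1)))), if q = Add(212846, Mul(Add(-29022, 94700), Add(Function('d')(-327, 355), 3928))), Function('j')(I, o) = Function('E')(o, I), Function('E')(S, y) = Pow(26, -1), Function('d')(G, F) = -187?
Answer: Rational(1681938832922297, 6839534) ≈ 2.4591e+8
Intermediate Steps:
Function('E')(S, y) = Rational(1, 26)
Function('j')(I, o) = Rational(1, 26)
q = 245914244 (q = Add(212846, Mul(Add(-29022, 94700), Add(-187, 3928))) = Add(212846, Mul(65678, 3741)) = Add(212846, 245701398) = 245914244)
Add(q, Mul(-1, Mul(Function('j')(83, 504), Pow(-263059, -1)))) = Add(245914244, Mul(-1, Mul(Rational(1, 26), Pow(-263059, -1)))) = Add(245914244, Mul(-1, Mul(Rational(1, 26), Rational(-1, 263059)))) = Add(245914244, Mul(-1, Rational(-1, 6839534))) = Add(245914244, Rational(1, 6839534)) = Rational(1681938832922297, 6839534)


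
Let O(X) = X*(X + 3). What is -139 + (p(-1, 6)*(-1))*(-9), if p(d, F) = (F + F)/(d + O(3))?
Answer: -2255/17 ≈ -132.65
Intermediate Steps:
O(X) = X*(3 + X)
p(d, F) = 2*F/(18 + d) (p(d, F) = (F + F)/(d + 3*(3 + 3)) = (2*F)/(d + 3*6) = (2*F)/(d + 18) = (2*F)/(18 + d) = 2*F/(18 + d))
-139 + (p(-1, 6)*(-1))*(-9) = -139 + ((2*6/(18 - 1))*(-1))*(-9) = -139 + ((2*6/17)*(-1))*(-9) = -139 + ((2*6*(1/17))*(-1))*(-9) = -139 + ((12/17)*(-1))*(-9) = -139 - 12/17*(-9) = -139 + 108/17 = -2255/17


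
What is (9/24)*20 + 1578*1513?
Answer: 4775043/2 ≈ 2.3875e+6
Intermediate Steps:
(9/24)*20 + 1578*1513 = (9*(1/24))*20 + 2387514 = (3/8)*20 + 2387514 = 15/2 + 2387514 = 4775043/2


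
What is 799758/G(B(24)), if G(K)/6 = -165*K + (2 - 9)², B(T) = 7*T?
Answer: -133293/27671 ≈ -4.8171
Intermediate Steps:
G(K) = 294 - 990*K (G(K) = 6*(-165*K + (2 - 9)²) = 6*(-165*K + (-7)²) = 6*(-165*K + 49) = 6*(49 - 165*K) = 294 - 990*K)
799758/G(B(24)) = 799758/(294 - 6930*24) = 799758/(294 - 990*168) = 799758/(294 - 166320) = 799758/(-166026) = 799758*(-1/166026) = -133293/27671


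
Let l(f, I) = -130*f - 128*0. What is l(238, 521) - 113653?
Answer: -144593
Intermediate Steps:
l(f, I) = -130*f (l(f, I) = -130*f + 0 = -130*f)
l(238, 521) - 113653 = -130*238 - 113653 = -30940 - 113653 = -144593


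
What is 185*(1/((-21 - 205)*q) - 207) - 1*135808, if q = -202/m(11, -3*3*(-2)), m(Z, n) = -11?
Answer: -7948152191/45652 ≈ -1.7410e+5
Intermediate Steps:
q = 202/11 (q = -202/(-11) = -202*(-1/11) = 202/11 ≈ 18.364)
185*(1/((-21 - 205)*q) - 207) - 1*135808 = 185*(1/((-21 - 205)*(202/11)) - 207) - 1*135808 = 185*((11/202)/(-226) - 207) - 135808 = 185*(-1/226*11/202 - 207) - 135808 = 185*(-11/45652 - 207) - 135808 = 185*(-9449975/45652) - 135808 = -1748245375/45652 - 135808 = -7948152191/45652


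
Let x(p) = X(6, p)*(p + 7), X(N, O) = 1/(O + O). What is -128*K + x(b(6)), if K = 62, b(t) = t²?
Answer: -571349/72 ≈ -7935.4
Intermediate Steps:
X(N, O) = 1/(2*O)
x(p) = (7 + p)/(2*p) (x(p) = (1/(2*p))*(p + 7) = (1/(2*p))*(7 + p) = (7 + p)/(2*p))
-128*K + x(b(6)) = -128*62 + (7 + 6²)/(2*(6²)) = -7936 + (½)*(7 + 36)/36 = -7936 + (½)*(1/36)*43 = -7936 + 43/72 = -571349/72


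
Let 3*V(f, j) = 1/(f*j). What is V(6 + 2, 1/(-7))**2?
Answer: 49/576 ≈ 0.085069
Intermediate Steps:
V(f, j) = 1/(3*f*j) (V(f, j) = 1/(3*((f*j))) = (1/(f*j))/3 = 1/(3*f*j))
V(6 + 2, 1/(-7))**2 = (1/(3*(6 + 2)*(1/(-7))))**2 = ((1/3)/(8*(-1/7)))**2 = ((1/3)*(1/8)*(-7))**2 = (-7/24)**2 = 49/576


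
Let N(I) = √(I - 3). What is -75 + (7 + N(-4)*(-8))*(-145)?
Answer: -1090 + 1160*I*√7 ≈ -1090.0 + 3069.1*I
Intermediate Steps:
N(I) = √(-3 + I)
-75 + (7 + N(-4)*(-8))*(-145) = -75 + (7 + √(-3 - 4)*(-8))*(-145) = -75 + (7 + √(-7)*(-8))*(-145) = -75 + (7 + (I*√7)*(-8))*(-145) = -75 + (7 - 8*I*√7)*(-145) = -75 + (-1015 + 1160*I*√7) = -1090 + 1160*I*√7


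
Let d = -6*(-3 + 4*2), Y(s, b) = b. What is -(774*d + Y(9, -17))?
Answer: 23237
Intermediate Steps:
d = -30 (d = -6*(-3 + 8) = -6*5 = -30)
-(774*d + Y(9, -17)) = -(774*(-30) - 17) = -(-23220 - 17) = -1*(-23237) = 23237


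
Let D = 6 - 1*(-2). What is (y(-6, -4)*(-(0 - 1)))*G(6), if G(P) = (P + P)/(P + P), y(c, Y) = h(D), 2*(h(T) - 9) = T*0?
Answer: 9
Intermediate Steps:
D = 8 (D = 6 + 2 = 8)
h(T) = 9 (h(T) = 9 + (T*0)/2 = 9 + (½)*0 = 9 + 0 = 9)
y(c, Y) = 9
G(P) = 1 (G(P) = (2*P)/((2*P)) = (2*P)*(1/(2*P)) = 1)
(y(-6, -4)*(-(0 - 1)))*G(6) = (9*(-(0 - 1)))*1 = (9*(-1*(-1)))*1 = (9*1)*1 = 9*1 = 9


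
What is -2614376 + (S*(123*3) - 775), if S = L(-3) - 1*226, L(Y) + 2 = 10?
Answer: -2695593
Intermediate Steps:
L(Y) = 8 (L(Y) = -2 + 10 = 8)
S = -218 (S = 8 - 1*226 = 8 - 226 = -218)
-2614376 + (S*(123*3) - 775) = -2614376 + (-26814*3 - 775) = -2614376 + (-218*369 - 775) = -2614376 + (-80442 - 775) = -2614376 - 81217 = -2695593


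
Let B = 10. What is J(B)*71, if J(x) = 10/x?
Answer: 71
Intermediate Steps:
J(B)*71 = (10/10)*71 = (10*(⅒))*71 = 1*71 = 71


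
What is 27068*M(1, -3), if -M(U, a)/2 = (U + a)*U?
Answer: 108272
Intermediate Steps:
M(U, a) = -2*U*(U + a) (M(U, a) = -2*(U + a)*U = -2*U*(U + a))
27068*M(1, -3) = 27068*(-2*1*(1 - 3)) = 27068*(-2*1*(-2)) = 27068*4 = 108272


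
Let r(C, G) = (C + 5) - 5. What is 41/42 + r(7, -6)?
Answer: 335/42 ≈ 7.9762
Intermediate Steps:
r(C, G) = C (r(C, G) = (5 + C) - 5 = C)
41/42 + r(7, -6) = 41/42 + 7 = 335/42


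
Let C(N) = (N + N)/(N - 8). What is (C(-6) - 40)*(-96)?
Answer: 26304/7 ≈ 3757.7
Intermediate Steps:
C(N) = 2*N/(-8 + N) (C(N) = (2*N)/(-8 + N) = 2*N/(-8 + N))
(C(-6) - 40)*(-96) = (2*(-6)/(-8 - 6) - 40)*(-96) = (2*(-6)/(-14) - 40)*(-96) = (2*(-6)*(-1/14) - 40)*(-96) = (6/7 - 40)*(-96) = -274/7*(-96) = 26304/7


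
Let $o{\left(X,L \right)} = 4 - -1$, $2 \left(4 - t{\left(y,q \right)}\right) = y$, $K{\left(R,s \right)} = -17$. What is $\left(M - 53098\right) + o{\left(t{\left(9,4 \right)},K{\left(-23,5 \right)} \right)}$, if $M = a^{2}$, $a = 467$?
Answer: $164996$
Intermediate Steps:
$t{\left(y,q \right)} = 4 - \frac{y}{2}$
$o{\left(X,L \right)} = 5$ ($o{\left(X,L \right)} = 4 + 1 = 5$)
$M = 218089$ ($M = 467^{2} = 218089$)
$\left(M - 53098\right) + o{\left(t{\left(9,4 \right)},K{\left(-23,5 \right)} \right)} = \left(218089 - 53098\right) + 5 = 164991 + 5 = 164996$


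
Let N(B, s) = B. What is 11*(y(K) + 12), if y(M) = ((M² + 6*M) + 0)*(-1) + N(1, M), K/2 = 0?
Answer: 143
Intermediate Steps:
K = 0 (K = 2*0 = 0)
y(M) = 1 - M² - 6*M (y(M) = ((M² + 6*M) + 0)*(-1) + 1 = (M² + 6*M)*(-1) + 1 = (-M² - 6*M) + 1 = 1 - M² - 6*M)
11*(y(K) + 12) = 11*((1 - 1*0² - 6*0) + 12) = 11*((1 - 1*0 + 0) + 12) = 11*((1 + 0 + 0) + 12) = 11*(1 + 12) = 11*13 = 143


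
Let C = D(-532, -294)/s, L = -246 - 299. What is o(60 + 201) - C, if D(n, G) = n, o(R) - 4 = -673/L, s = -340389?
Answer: 138691411/26501715 ≈ 5.2333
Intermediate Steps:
L = -545
o(R) = 2853/545 (o(R) = 4 - 673/(-545) = 4 - 673*(-1/545) = 4 + 673/545 = 2853/545)
C = 76/48627 (C = -532/(-340389) = -532*(-1/340389) = 76/48627 ≈ 0.0015629)
o(60 + 201) - C = 2853/545 - 1*76/48627 = 2853/545 - 76/48627 = 138691411/26501715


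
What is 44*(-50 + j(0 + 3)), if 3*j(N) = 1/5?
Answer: -32956/15 ≈ -2197.1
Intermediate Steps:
j(N) = 1/15 (j(N) = (⅓)/5 = (⅓)*(⅕) = 1/15)
44*(-50 + j(0 + 3)) = 44*(-50 + 1/15) = 44*(-749/15) = -32956/15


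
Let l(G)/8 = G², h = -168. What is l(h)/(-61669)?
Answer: -225792/61669 ≈ -3.6614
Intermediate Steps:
l(G) = 8*G²
l(h)/(-61669) = (8*(-168)²)/(-61669) = (8*28224)*(-1/61669) = 225792*(-1/61669) = -225792/61669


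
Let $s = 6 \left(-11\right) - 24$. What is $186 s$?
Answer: $-16740$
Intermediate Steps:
$s = -90$ ($s = -66 - 24 = -90$)
$186 s = 186 \left(-90\right) = -16740$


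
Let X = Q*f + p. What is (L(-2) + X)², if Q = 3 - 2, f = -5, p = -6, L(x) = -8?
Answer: 361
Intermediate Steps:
Q = 1
X = -11 (X = 1*(-5) - 6 = -5 - 6 = -11)
(L(-2) + X)² = (-8 - 11)² = (-19)² = 361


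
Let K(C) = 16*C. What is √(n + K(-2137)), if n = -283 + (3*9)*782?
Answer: I*√13361 ≈ 115.59*I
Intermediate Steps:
n = 20831 (n = -283 + 27*782 = -283 + 21114 = 20831)
√(n + K(-2137)) = √(20831 + 16*(-2137)) = √(20831 - 34192) = √(-13361) = I*√13361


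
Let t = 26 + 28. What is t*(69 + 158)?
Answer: 12258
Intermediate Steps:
t = 54
t*(69 + 158) = 54*(69 + 158) = 54*227 = 12258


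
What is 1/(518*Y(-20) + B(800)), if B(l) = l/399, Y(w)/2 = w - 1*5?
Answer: -399/10333300 ≈ -3.8613e-5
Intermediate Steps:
Y(w) = -10 + 2*w (Y(w) = 2*(w - 1*5) = 2*(w - 5) = 2*(-5 + w) = -10 + 2*w)
B(l) = l/399 (B(l) = l*(1/399) = l/399)
1/(518*Y(-20) + B(800)) = 1/(518*(-10 + 2*(-20)) + (1/399)*800) = 1/(518*(-10 - 40) + 800/399) = 1/(518*(-50) + 800/399) = 1/(-25900 + 800/399) = 1/(-10333300/399) = -399/10333300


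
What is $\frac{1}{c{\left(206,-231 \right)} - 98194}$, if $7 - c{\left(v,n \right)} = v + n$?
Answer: $- \frac{1}{98162} \approx -1.0187 \cdot 10^{-5}$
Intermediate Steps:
$c{\left(v,n \right)} = 7 - n - v$ ($c{\left(v,n \right)} = 7 - \left(v + n\right) = 7 - \left(n + v\right) = 7 - n - v$)
$\frac{1}{c{\left(206,-231 \right)} - 98194} = \frac{1}{\left(7 - -231 - 206\right) - 98194} = \frac{1}{\left(7 + 231 - 206\right) - 98194} = \frac{1}{32 - 98194} = \frac{1}{-98162} = - \frac{1}{98162}$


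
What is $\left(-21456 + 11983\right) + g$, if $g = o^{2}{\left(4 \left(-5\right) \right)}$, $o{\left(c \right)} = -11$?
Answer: $-9352$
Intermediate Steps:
$g = 121$ ($g = \left(-11\right)^{2} = 121$)
$\left(-21456 + 11983\right) + g = \left(-21456 + 11983\right) + 121 = -9473 + 121 = -9352$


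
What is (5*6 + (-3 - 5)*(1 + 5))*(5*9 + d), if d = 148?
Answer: -3474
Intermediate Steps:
(5*6 + (-3 - 5)*(1 + 5))*(5*9 + d) = (5*6 + (-3 - 5)*(1 + 5))*(5*9 + 148) = (30 - 8*6)*(45 + 148) = (30 - 48)*193 = -18*193 = -3474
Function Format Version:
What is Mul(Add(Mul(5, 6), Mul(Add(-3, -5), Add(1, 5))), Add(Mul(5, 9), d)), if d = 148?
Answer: -3474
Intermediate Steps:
Mul(Add(Mul(5, 6), Mul(Add(-3, -5), Add(1, 5))), Add(Mul(5, 9), d)) = Mul(Add(Mul(5, 6), Mul(Add(-3, -5), Add(1, 5))), Add(Mul(5, 9), 148)) = Mul(Add(30, Mul(-8, 6)), Add(45, 148)) = Mul(Add(30, -48), 193) = Mul(-18, 193) = -3474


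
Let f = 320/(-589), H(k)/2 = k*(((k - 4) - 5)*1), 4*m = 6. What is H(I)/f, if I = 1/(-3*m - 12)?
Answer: -176111/87120 ≈ -2.0215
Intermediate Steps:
m = 3/2 (m = (1/4)*6 = 3/2 ≈ 1.5000)
I = -2/33 (I = 1/(-3*3/2 - 12) = 1/(-9/2 - 12) = 1/(-33/2) = -2/33 ≈ -0.060606)
H(k) = 2*k*(-9 + k) (H(k) = 2*(k*(((k - 4) - 5)*1)) = 2*(k*(((-4 + k) - 5)*1)) = 2*(k*((-9 + k)*1)) = 2*(k*(-9 + k)) = 2*k*(-9 + k))
f = -320/589 (f = 320*(-1/589) = -320/589 ≈ -0.54329)
H(I)/f = (2*(-2/33)*(-9 - 2/33))/(-320/589) = (2*(-2/33)*(-299/33))*(-589/320) = (1196/1089)*(-589/320) = -176111/87120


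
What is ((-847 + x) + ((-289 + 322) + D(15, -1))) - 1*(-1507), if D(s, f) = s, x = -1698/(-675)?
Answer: 159866/225 ≈ 710.52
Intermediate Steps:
x = 566/225 (x = -1698*(-1/675) = 566/225 ≈ 2.5156)
((-847 + x) + ((-289 + 322) + D(15, -1))) - 1*(-1507) = ((-847 + 566/225) + ((-289 + 322) + 15)) - 1*(-1507) = (-190009/225 + (33 + 15)) + 1507 = (-190009/225 + 48) + 1507 = -179209/225 + 1507 = 159866/225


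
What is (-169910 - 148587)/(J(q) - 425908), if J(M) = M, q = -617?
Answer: 318497/426525 ≈ 0.74673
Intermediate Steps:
(-169910 - 148587)/(J(q) - 425908) = (-169910 - 148587)/(-617 - 425908) = -318497/(-426525) = -318497*(-1/426525) = 318497/426525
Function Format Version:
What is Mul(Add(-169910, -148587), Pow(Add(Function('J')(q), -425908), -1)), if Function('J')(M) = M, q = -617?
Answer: Rational(318497, 426525) ≈ 0.74673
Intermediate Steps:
Mul(Add(-169910, -148587), Pow(Add(Function('J')(q), -425908), -1)) = Mul(Add(-169910, -148587), Pow(Add(-617, -425908), -1)) = Mul(-318497, Pow(-426525, -1)) = Mul(-318497, Rational(-1, 426525)) = Rational(318497, 426525)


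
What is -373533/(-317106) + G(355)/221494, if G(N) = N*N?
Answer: 10224883496/5853089697 ≈ 1.7469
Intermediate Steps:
G(N) = N**2
-373533/(-317106) + G(355)/221494 = -373533/(-317106) + 355**2/221494 = -373533*(-1/317106) + 126025*(1/221494) = 124511/105702 + 126025/221494 = 10224883496/5853089697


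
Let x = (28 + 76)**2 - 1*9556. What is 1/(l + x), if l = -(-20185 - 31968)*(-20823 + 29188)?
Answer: 1/436261105 ≈ 2.2922e-9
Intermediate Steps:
x = 1260 (x = 104**2 - 9556 = 10816 - 9556 = 1260)
l = 436259845 (l = -(-52153)*8365 = -1*(-436259845) = 436259845)
1/(l + x) = 1/(436259845 + 1260) = 1/436261105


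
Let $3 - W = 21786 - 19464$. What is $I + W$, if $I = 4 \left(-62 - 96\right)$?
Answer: $-2951$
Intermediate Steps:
$W = -2319$ ($W = 3 - \left(21786 - 19464\right) = 3 - 2322 = -2319$)
$I = -632$ ($I = 4 \left(-158\right) = -632$)
$I + W = -632 - 2319 = -2951$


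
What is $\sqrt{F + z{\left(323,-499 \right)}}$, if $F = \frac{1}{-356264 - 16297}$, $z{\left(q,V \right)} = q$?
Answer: $\frac{\sqrt{44832948314322}}{372561} \approx 17.972$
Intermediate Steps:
$F = - \frac{1}{372561}$ ($F = \frac{1}{-372561} = - \frac{1}{372561} \approx -2.6841 \cdot 10^{-6}$)
$\sqrt{F + z{\left(323,-499 \right)}} = \sqrt{- \frac{1}{372561} + 323} = \sqrt{\frac{120337202}{372561}} = \frac{\sqrt{44832948314322}}{372561}$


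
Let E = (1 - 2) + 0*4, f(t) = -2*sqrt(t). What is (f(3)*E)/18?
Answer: sqrt(3)/9 ≈ 0.19245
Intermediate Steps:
E = -1 (E = -1 + 0 = -1)
(f(3)*E)/18 = (-2*sqrt(3)*(-1))/18 = (2*sqrt(3))*(1/18) = sqrt(3)/9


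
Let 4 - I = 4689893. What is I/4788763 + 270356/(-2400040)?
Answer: -3137648001297/2873305687630 ≈ -1.0920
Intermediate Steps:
I = -4689889 (I = 4 - 1*4689893 = 4 - 4689893 = -4689889)
I/4788763 + 270356/(-2400040) = -4689889/4788763 + 270356/(-2400040) = -4689889*1/4788763 + 270356*(-1/2400040) = -4689889/4788763 - 67589/600010 = -3137648001297/2873305687630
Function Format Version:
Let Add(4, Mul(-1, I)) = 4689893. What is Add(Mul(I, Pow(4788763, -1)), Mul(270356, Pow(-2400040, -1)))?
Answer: Rational(-3137648001297, 2873305687630) ≈ -1.0920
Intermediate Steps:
I = -4689889 (I = Add(4, Mul(-1, 4689893)) = Add(4, -4689893) = -4689889)
Add(Mul(I, Pow(4788763, -1)), Mul(270356, Pow(-2400040, -1))) = Add(Mul(-4689889, Pow(4788763, -1)), Mul(270356, Pow(-2400040, -1))) = Add(Mul(-4689889, Rational(1, 4788763)), Mul(270356, Rational(-1, 2400040))) = Add(Rational(-4689889, 4788763), Rational(-67589, 600010)) = Rational(-3137648001297, 2873305687630)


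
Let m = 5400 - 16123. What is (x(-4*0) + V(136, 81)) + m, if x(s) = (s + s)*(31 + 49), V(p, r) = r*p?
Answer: 293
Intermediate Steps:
m = -10723
V(p, r) = p*r
x(s) = 160*s (x(s) = (2*s)*80 = 160*s)
(x(-4*0) + V(136, 81)) + m = (160*(-4*0) + 136*81) - 10723 = (160*0 + 11016) - 10723 = (0 + 11016) - 10723 = 11016 - 10723 = 293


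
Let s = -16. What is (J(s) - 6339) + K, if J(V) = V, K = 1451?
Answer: -4904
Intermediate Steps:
(J(s) - 6339) + K = (-16 - 6339) + 1451 = -6355 + 1451 = -4904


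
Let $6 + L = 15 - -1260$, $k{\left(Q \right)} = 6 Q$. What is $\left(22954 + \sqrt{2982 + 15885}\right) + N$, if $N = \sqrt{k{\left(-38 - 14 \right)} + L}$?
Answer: $22954 + \sqrt{957} + \sqrt{18867} \approx 23122.0$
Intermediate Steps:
$L = 1269$ ($L = -6 + \left(15 - -1260\right) = -6 + \left(15 + 1260\right) = -6 + 1275 = 1269$)
$N = \sqrt{957}$ ($N = \sqrt{6 \left(-38 - 14\right) + 1269} = \sqrt{6 \left(-52\right) + 1269} = \sqrt{-312 + 1269} = \sqrt{957} \approx 30.935$)
$\left(22954 + \sqrt{2982 + 15885}\right) + N = \left(22954 + \sqrt{2982 + 15885}\right) + \sqrt{957} = \left(22954 + \sqrt{18867}\right) + \sqrt{957} = 22954 + \sqrt{957} + \sqrt{18867}$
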